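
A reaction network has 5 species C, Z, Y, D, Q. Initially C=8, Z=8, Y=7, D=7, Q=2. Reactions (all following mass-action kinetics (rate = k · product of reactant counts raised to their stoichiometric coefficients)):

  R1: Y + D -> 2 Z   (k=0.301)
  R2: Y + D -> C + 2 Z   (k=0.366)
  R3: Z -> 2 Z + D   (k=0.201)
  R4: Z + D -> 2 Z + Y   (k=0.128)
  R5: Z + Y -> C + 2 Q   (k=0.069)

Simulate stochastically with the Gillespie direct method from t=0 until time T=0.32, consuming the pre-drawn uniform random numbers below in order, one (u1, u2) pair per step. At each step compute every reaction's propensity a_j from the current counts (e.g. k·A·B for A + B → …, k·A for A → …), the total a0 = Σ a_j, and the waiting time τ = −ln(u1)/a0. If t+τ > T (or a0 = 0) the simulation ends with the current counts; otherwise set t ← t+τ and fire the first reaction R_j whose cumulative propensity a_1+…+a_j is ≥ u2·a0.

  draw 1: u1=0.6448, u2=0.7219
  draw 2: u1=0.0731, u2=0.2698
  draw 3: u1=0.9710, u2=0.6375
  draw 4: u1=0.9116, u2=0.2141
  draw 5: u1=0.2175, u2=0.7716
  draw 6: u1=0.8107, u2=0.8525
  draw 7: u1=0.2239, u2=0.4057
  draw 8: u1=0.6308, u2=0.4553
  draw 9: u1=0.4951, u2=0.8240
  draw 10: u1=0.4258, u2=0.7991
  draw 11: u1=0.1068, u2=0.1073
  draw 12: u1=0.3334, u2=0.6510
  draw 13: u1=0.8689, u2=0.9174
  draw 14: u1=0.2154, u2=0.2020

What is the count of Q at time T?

t=0.000: C=8 Z=8 Y=7 D=7 Q=2
Draw 1: a1=14.749, a2=17.934, a3=1.608, a4=7.168, a5=3.864, a0=45.323; τ=−ln(0.6448)/45.323=0.010 → t=0.010; u2·a0=0.7219·45.323=32.719; a1+a2=32.683 < 32.719 ≤ a1+…+a3=34.291 → R3 fires; C=8 Z=9 Y=7 D=8 Q=2
Draw 2: a1=16.856, a2=20.496, a3=1.809, a4=9.216, a5=4.347, a0=52.724; τ=−ln(0.0731)/52.724=0.050 → t=0.059; u2·a0=0.2698·52.724=14.225 ≤ a1=16.856 → R1 fires; C=8 Z=11 Y=6 D=7 Q=2
Draw 3: a1=12.642, a2=15.372, a3=2.211, a4=9.856, a5=4.554, a0=44.635; τ=−ln(0.9710)/44.635=0.001 → t=0.060; u2·a0=0.6375·44.635=28.455; a1+a2=28.014 < 28.455 ≤ a1+…+a3=30.225 → R3 fires; C=8 Z=12 Y=6 D=8 Q=2
Draw 4: a1=14.448, a2=17.568, a3=2.412, a4=12.288, a5=4.968, a0=51.684; τ=−ln(0.9116)/51.684=0.002 → t=0.062; u2·a0=0.2141·51.684=11.066 ≤ a1=14.448 → R1 fires; C=8 Z=14 Y=5 D=7 Q=2
Draw 5: a1=10.535, a2=12.810, a3=2.814, a4=12.544, a5=4.830, a0=43.533; τ=−ln(0.2175)/43.533=0.035 → t=0.097; u2·a0=0.7716·43.533=33.590; a1+…+a3=26.159 < 33.590 ≤ a1+…+a4=38.703 → R4 fires; C=8 Z=15 Y=6 D=6 Q=2
Draw 6: a1=10.836, a2=13.176, a3=3.015, a4=11.520, a5=6.210, a0=44.757; τ=−ln(0.8107)/44.757=0.005 → t=0.101; u2·a0=0.8525·44.757=38.155; a1+…+a3=27.027 < 38.155 ≤ a1+…+a4=38.547 → R4 fires; C=8 Z=16 Y=7 D=5 Q=2
Draw 7: a1=10.535, a2=12.810, a3=3.216, a4=10.240, a5=7.728, a0=44.529; τ=−ln(0.2239)/44.529=0.034 → t=0.135; u2·a0=0.4057·44.529=18.065; a1=10.535 < 18.065 ≤ a1+a2=23.345 → R2 fires; C=9 Z=18 Y=6 D=4 Q=2
Draw 8: a1=7.224, a2=8.784, a3=3.618, a4=9.216, a5=7.452, a0=36.294; τ=−ln(0.6308)/36.294=0.013 → t=0.148; u2·a0=0.4553·36.294=16.525; a1+a2=16.008 < 16.525 ≤ a1+…+a3=19.626 → R3 fires; C=9 Z=19 Y=6 D=5 Q=2
Draw 9: a1=9.030, a2=10.980, a3=3.819, a4=12.160, a5=7.866, a0=43.855; τ=−ln(0.4951)/43.855=0.016 → t=0.164; u2·a0=0.8240·43.855=36.137; a1+…+a4=35.989 < 36.137 ≤ a1+…+a5=43.855 → R5 fires; C=10 Z=18 Y=5 D=5 Q=4
Draw 10: a1=7.525, a2=9.150, a3=3.618, a4=11.520, a5=6.210, a0=38.023; τ=−ln(0.4258)/38.023=0.022 → t=0.186; u2·a0=0.7991·38.023=30.384; a1+…+a3=20.293 < 30.384 ≤ a1+…+a4=31.813 → R4 fires; C=10 Z=19 Y=6 D=4 Q=4
Draw 11: a1=7.224, a2=8.784, a3=3.819, a4=9.728, a5=7.866, a0=37.421; τ=−ln(0.1068)/37.421=0.060 → t=0.246; u2·a0=0.1073·37.421=4.015 ≤ a1=7.224 → R1 fires; C=10 Z=21 Y=5 D=3 Q=4
Draw 12: a1=4.515, a2=5.490, a3=4.221, a4=8.064, a5=7.245, a0=29.535; τ=−ln(0.3334)/29.535=0.037 → t=0.283; u2·a0=0.6510·29.535=19.227; a1+…+a3=14.226 < 19.227 ≤ a1+…+a4=22.290 → R4 fires; C=10 Z=22 Y=6 D=2 Q=4
Draw 13: a1=3.612, a2=4.392, a3=4.422, a4=5.632, a5=9.108, a0=27.166; τ=−ln(0.8689)/27.166=0.005 → t=0.288; u2·a0=0.9174·27.166=24.922; a1+…+a4=18.058 < 24.922 ≤ a1+…+a5=27.166 → R5 fires; C=11 Z=21 Y=5 D=2 Q=6
Draw 14: a1=3.010, a2=3.660, a3=4.221, a4=5.376, a5=7.245, a0=23.512; τ=−ln(0.2154)/23.512=0.065 → t=0.354 > T=0.32: stop.
Read off Q at T=0.32: 6

Q at T = 6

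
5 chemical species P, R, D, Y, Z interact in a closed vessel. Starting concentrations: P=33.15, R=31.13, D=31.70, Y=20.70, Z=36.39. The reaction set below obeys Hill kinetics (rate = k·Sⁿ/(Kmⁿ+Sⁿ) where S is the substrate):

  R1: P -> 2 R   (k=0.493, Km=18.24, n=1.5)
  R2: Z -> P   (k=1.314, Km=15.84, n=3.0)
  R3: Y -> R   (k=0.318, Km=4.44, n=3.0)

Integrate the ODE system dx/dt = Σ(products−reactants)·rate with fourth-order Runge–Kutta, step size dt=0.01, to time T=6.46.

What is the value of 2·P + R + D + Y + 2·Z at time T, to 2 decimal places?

Value at T = 222.61

Check how each reaction changes W = 2·P + R + D + Y + 2·Z (weight of products minus weight of reactants):
R1: P -> 2 R: (1·2) − (2·1) = 2 − 2 = 0
R2: Z -> P: (2·1) − (2·1) = 2 − 2 = 0
R3: Y -> R: (1·1) − (1·1) = 1 − 1 = 0
Every reaction leaves W unchanged, so W is conserved and no simulation is needed: W(T) = W(0) = 2·33.15 + 31.13 + 31.70 + 20.70 + 2·36.39 = 222.61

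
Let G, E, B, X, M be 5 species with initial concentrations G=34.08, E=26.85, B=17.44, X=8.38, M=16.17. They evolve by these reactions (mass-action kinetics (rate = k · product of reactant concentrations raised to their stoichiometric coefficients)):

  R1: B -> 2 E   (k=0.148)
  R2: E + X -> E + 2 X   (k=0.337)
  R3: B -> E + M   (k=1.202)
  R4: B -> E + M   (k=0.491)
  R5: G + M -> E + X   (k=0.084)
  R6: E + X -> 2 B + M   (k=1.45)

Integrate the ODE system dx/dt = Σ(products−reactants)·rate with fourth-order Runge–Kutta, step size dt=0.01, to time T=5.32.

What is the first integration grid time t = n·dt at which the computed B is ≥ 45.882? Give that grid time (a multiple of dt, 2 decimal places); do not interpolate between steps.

RK4 with dt=0.01: 532 steps to T=5.32. Trajectory (selected grid times):
t=0.00: G=34.08 E=26.85 B=17.44 X=8.38 M=16.17
t=0.12: G=26.26 E=25.50 B=44.66 X=2.82 M=32.82
t=0.13: G=25.53 E=26.09 B=45.91 X=2.75 M=33.90
t=0.59: G=2.24 E=71.99 B=61.09 X=0.24 M=92.06
t=1.18: G=0.01 E=118.73 B=23.36 X=0.00 M=133.68
t=1.77: G=0.00 E=135.46 B=7.89 X=0.00 M=147.93
t=2.36: G=0.00 E=141.11 B=2.66 X=0.00 M=152.73
t=2.96: G=0.00 E=143.03 B=0.88 X=0.00 M=154.37
t=3.55: G=0.00 E=143.66 B=0.30 X=0.00 M=154.91
t=4.14: G=0.00 E=143.87 B=0.10 X=0.00 M=155.09
t=4.73: G=0.00 E=143.95 B=0.03 X=0.00 M=155.15
t=5.32: G=0.00 E=143.97 B=0.01 X=0.00 M=155.17
B(0.12)=44.664 < 45.882 but B(0.13)=45.911 ≥ 45.882, so the first grid time is t=0.13.

Threshold first reached at t = 0.13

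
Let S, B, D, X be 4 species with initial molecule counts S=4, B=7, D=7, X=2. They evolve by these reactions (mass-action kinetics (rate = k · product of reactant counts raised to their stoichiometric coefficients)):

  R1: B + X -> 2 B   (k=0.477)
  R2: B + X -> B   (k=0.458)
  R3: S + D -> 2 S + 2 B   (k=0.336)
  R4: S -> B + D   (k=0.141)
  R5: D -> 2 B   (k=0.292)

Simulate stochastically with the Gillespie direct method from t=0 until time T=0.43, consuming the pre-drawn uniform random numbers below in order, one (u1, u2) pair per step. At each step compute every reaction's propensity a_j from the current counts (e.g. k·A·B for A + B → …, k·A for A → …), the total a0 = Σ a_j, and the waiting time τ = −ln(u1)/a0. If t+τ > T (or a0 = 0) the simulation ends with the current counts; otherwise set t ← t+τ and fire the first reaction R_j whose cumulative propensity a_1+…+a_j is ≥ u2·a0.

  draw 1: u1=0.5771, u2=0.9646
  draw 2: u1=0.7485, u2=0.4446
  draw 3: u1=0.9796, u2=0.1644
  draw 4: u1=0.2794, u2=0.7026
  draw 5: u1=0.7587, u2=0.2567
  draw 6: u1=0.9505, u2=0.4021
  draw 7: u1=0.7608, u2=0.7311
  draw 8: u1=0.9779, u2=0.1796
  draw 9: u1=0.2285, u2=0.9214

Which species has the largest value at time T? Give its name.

Dominant species at T: B

t=0.000: S=4 B=7 D=7 X=2
Draw 1: a1=6.678, a2=6.412, a3=9.408, a4=0.564, a5=2.044, a0=25.106; τ=−ln(0.5771)/25.106=0.022 → t=0.022; u2·a0=0.9646·25.106=24.217; a1+…+a4=23.062 < 24.217 ≤ a1+…+a5=25.106 → R5 fires; S=4 B=9 D=6 X=2
Draw 2: a1=8.586, a2=8.244, a3=8.064, a4=0.564, a5=1.752, a0=27.210; τ=−ln(0.7485)/27.210=0.011 → t=0.033; u2·a0=0.4446·27.210=12.098; a1=8.586 < 12.098 ≤ a1+a2=16.830 → R2 fires; S=4 B=9 D=6 X=1
Draw 3: a1=4.293, a2=4.122, a3=8.064, a4=0.564, a5=1.752, a0=18.795; τ=−ln(0.9796)/18.795=0.001 → t=0.034; u2·a0=0.1644·18.795=3.090 ≤ a1=4.293 → R1 fires; S=4 B=10 D=6 X=0
Draw 4: a1=0.000, a2=0.000, a3=8.064, a4=0.564, a5=1.752, a0=10.380; τ=−ln(0.2794)/10.380=0.123 → t=0.156; u2·a0=0.7026·10.380=7.293; a1+a2=0.000 < 7.293 ≤ a1+…+a3=8.064 → R3 fires; S=5 B=12 D=5 X=0
Draw 5: a1=0.000, a2=0.000, a3=8.400, a4=0.705, a5=1.460, a0=10.565; τ=−ln(0.7587)/10.565=0.026 → t=0.183; u2·a0=0.2567·10.565=2.712; a1+a2=0.000 < 2.712 ≤ a1+…+a3=8.400 → R3 fires; S=6 B=14 D=4 X=0
Draw 6: a1=0.000, a2=0.000, a3=8.064, a4=0.846, a5=1.168, a0=10.078; τ=−ln(0.9505)/10.078=0.005 → t=0.188; u2·a0=0.4021·10.078=4.052; a1+a2=0.000 < 4.052 ≤ a1+…+a3=8.064 → R3 fires; S=7 B=16 D=3 X=0
Draw 7: a1=0.000, a2=0.000, a3=7.056, a4=0.987, a5=0.876, a0=8.919; τ=−ln(0.7608)/8.919=0.031 → t=0.218; u2·a0=0.7311·8.919=6.521; a1+a2=0.000 < 6.521 ≤ a1+…+a3=7.056 → R3 fires; S=8 B=18 D=2 X=0
Draw 8: a1=0.000, a2=0.000, a3=5.376, a4=1.128, a5=0.584, a0=7.088; τ=−ln(0.9779)/7.088=0.003 → t=0.221; u2·a0=0.1796·7.088=1.273; a1+a2=0.000 < 1.273 ≤ a1+…+a3=5.376 → R3 fires; S=9 B=20 D=1 X=0
Draw 9: a1=0.000, a2=0.000, a3=3.024, a4=1.269, a5=0.292, a0=4.585; τ=−ln(0.2285)/4.585=0.322 → t=0.543 > T=0.43: stop.
At T=0.43: S=9 B=20 D=1 X=0; the largest is B.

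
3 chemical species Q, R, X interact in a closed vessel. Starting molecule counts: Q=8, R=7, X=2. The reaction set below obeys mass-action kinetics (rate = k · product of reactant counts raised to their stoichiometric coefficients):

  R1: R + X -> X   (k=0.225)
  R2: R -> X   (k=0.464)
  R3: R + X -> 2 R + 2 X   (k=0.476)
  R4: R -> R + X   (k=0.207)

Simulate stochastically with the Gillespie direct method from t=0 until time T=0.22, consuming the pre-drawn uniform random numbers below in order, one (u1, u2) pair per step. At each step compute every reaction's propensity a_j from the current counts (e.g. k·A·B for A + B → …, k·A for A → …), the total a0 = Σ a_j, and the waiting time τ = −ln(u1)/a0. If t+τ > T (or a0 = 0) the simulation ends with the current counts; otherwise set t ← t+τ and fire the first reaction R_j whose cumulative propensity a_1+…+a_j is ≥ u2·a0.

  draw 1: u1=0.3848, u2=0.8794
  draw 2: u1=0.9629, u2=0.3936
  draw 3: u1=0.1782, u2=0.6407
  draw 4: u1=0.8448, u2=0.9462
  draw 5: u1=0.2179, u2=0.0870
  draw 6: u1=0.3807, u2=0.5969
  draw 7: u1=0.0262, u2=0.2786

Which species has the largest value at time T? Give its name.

t=0.000: Q=8 R=7 X=2
Draw 1: a1=3.150, a2=3.248, a3=6.664, a4=1.449, a0=14.511; τ=−ln(0.3848)/14.511=0.066 → t=0.066; u2·a0=0.8794·14.511=12.761; a1+a2=6.398 < 12.761 ≤ a1+…+a3=13.062 → R3 fires; Q=8 R=8 X=3
Draw 2: a1=5.400, a2=3.712, a3=11.424, a4=1.656, a0=22.192; τ=−ln(0.9629)/22.192=0.002 → t=0.068; u2·a0=0.3936·22.192=8.735; a1=5.400 < 8.735 ≤ a1+a2=9.112 → R2 fires; Q=8 R=7 X=4
Draw 3: a1=6.300, a2=3.248, a3=13.328, a4=1.449, a0=24.325; τ=−ln(0.1782)/24.325=0.071 → t=0.138; u2·a0=0.6407·24.325=15.585; a1+a2=9.548 < 15.585 ≤ a1+…+a3=22.876 → R3 fires; Q=8 R=8 X=5
Draw 4: a1=9.000, a2=3.712, a3=19.040, a4=1.656, a0=33.408; τ=−ln(0.8448)/33.408=0.005 → t=0.143; u2·a0=0.9462·33.408=31.611; a1+a2=12.712 < 31.611 ≤ a1+…+a3=31.752 → R3 fires; Q=8 R=9 X=6
Draw 5: a1=12.150, a2=4.176, a3=25.704, a4=1.863, a0=43.893; τ=−ln(0.2179)/43.893=0.035 → t=0.178; u2·a0=0.0870·43.893=3.819 ≤ a1=12.150 → R1 fires; Q=8 R=8 X=6
Draw 6: a1=10.800, a2=3.712, a3=22.848, a4=1.656, a0=39.016; τ=−ln(0.3807)/39.016=0.025 → t=0.203; u2·a0=0.5969·39.016=23.289; a1+a2=14.512 < 23.289 ≤ a1+…+a3=37.360 → R3 fires; Q=8 R=9 X=7
Draw 7: a1=14.175, a2=4.176, a3=29.988, a4=1.863, a0=50.202; τ=−ln(0.0262)/50.202=0.073 → t=0.275 > T=0.22: stop.
At T=0.22: Q=8 R=9 X=7; the largest is R.

Dominant species at T: R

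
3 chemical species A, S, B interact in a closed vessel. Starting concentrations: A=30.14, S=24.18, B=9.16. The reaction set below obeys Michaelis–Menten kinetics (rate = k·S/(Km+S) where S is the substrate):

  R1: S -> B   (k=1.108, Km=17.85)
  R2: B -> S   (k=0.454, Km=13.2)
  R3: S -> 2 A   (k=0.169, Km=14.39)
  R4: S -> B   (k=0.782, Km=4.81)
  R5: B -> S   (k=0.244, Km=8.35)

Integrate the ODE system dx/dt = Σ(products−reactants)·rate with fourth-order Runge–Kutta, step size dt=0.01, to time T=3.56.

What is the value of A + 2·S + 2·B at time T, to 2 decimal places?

Value at T = 96.82

Check how each reaction changes W = A + 2·S + 2·B (weight of products minus weight of reactants):
R1: S -> B: (2·1) − (2·1) = 2 − 2 = 0
R2: B -> S: (2·1) − (2·1) = 2 − 2 = 0
R3: S -> 2 A: (1·2) − (2·1) = 2 − 2 = 0
R4: S -> B: (2·1) − (2·1) = 2 − 2 = 0
R5: B -> S: (2·1) − (2·1) = 2 − 2 = 0
Every reaction leaves W unchanged, so W is conserved and no simulation is needed: W(T) = W(0) = 30.14 + 2·24.18 + 2·9.16 = 96.82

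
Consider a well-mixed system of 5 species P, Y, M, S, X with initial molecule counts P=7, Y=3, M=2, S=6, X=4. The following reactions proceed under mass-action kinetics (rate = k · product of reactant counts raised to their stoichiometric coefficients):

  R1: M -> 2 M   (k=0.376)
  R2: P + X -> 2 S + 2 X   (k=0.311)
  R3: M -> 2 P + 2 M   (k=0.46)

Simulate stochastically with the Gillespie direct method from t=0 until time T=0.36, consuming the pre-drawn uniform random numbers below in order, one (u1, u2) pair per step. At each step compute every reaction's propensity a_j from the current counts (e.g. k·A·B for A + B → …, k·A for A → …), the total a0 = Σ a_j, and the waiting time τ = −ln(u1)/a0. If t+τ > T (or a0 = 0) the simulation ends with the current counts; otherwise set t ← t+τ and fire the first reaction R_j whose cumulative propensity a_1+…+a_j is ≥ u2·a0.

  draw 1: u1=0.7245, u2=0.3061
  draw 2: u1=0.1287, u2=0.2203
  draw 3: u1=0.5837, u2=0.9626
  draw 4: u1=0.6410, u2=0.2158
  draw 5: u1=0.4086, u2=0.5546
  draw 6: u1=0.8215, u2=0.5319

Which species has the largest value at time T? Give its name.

Dominant species at T: S

t=0.000: P=7 Y=3 M=2 S=6 X=4
Draw 1: a1=0.752, a2=8.708, a3=0.920, a0=10.380; τ=−ln(0.7245)/10.380=0.031 → t=0.031; u2·a0=0.3061·10.380=3.177; a1=0.752 < 3.177 ≤ a1+a2=9.460 → R2 fires; P=6 Y=3 M=2 S=8 X=5
Draw 2: a1=0.752, a2=9.330, a3=0.920, a0=11.002; τ=−ln(0.1287)/11.002=0.186 → t=0.217; u2·a0=0.2203·11.002=2.424; a1=0.752 < 2.424 ≤ a1+a2=10.082 → R2 fires; P=5 Y=3 M=2 S=10 X=6
Draw 3: a1=0.752, a2=9.330, a3=0.920, a0=11.002; τ=−ln(0.5837)/11.002=0.049 → t=0.266; u2·a0=0.9626·11.002=10.591; a1+a2=10.082 < 10.591 ≤ a1+…+a3=11.002 → R3 fires; P=7 Y=3 M=3 S=10 X=6
Draw 4: a1=1.128, a2=13.062, a3=1.380, a0=15.570; τ=−ln(0.6410)/15.570=0.029 → t=0.295; u2·a0=0.2158·15.570=3.360; a1=1.128 < 3.360 ≤ a1+a2=14.190 → R2 fires; P=6 Y=3 M=3 S=12 X=7
Draw 5: a1=1.128, a2=13.062, a3=1.380, a0=15.570; τ=−ln(0.4086)/15.570=0.057 → t=0.352; u2·a0=0.5546·15.570=8.635; a1=1.128 < 8.635 ≤ a1+a2=14.190 → R2 fires; P=5 Y=3 M=3 S=14 X=8
Draw 6: a1=1.128, a2=12.440, a3=1.380, a0=14.948; τ=−ln(0.8215)/14.948=0.013 → t=0.366 > T=0.36: stop.
At T=0.36: P=5 Y=3 M=3 S=14 X=8; the largest is S.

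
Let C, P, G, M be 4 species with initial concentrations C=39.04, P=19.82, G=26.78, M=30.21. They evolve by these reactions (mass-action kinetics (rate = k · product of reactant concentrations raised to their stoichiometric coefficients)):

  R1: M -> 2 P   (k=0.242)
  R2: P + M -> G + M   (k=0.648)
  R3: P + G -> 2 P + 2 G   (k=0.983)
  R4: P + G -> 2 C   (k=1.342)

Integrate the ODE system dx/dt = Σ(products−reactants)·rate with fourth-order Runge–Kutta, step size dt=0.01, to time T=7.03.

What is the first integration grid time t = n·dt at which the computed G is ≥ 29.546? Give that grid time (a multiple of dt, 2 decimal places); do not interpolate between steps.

Threshold first reached at t = 0.02

RK4 with dt=0.01: 703 steps to T=7.03. Trajectory (selected grid times):
t=0.00: C=39.04 P=19.82 G=26.78 M=30.21
t=0.01: C=51.82 P=14.89 G=28.44 M=30.14
t=0.02: C=61.90 P=11.16 G=29.62 M=30.06
t=0.78: C=121.76 P=0.43 G=34.44 M=25.01
t=1.56: C=151.39 P=0.39 G=35.16 M=20.71
t=2.34: C=178.55 P=0.35 G=35.05 M=17.15
t=3.12: C=203.02 P=0.32 G=34.44 M=14.20
t=3.91: C=225.05 P=0.29 G=33.51 M=11.73
t=4.69: C=244.20 P=0.26 G=32.45 M=9.71
t=5.47: C=260.97 P=0.24 G=31.33 M=8.04
t=6.25: C=275.55 P=0.21 G=30.22 M=6.66
t=7.03: C=288.17 P=0.19 G=29.16 M=5.51
G(0.01)=28.442 < 29.546 but G(0.02)=29.616 ≥ 29.546, so the first grid time is t=0.02.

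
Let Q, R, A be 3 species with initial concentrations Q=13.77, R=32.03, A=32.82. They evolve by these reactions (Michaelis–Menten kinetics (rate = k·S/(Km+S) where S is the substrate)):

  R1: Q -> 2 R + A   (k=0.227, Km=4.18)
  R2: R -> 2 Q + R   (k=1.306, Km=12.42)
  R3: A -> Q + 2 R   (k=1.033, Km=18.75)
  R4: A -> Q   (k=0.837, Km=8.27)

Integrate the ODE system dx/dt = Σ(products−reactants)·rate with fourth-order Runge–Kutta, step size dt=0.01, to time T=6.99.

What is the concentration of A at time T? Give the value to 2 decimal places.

RK4 with dt=0.01: 699 steps to T=6.99. Trajectory (selected grid times):
t=0.00: Q=13.77 R=32.03 A=32.82
t=0.78: Q=16.14 R=33.33 A=31.93
t=1.55: Q=18.48 R=34.61 A=31.06
t=2.33: Q=20.85 R=35.90 A=30.19
t=3.11: Q=23.23 R=37.18 A=29.34
t=3.88: Q=25.58 R=38.45 A=28.50
t=4.66: Q=27.96 R=39.72 A=27.67
t=5.44: Q=30.34 R=40.98 A=26.84
t=6.21: Q=32.69 R=42.22 A=26.04
t=6.99: Q=35.07 R=43.47 A=25.24
Read off A at T=6.99: 25.24

A at T = 25.24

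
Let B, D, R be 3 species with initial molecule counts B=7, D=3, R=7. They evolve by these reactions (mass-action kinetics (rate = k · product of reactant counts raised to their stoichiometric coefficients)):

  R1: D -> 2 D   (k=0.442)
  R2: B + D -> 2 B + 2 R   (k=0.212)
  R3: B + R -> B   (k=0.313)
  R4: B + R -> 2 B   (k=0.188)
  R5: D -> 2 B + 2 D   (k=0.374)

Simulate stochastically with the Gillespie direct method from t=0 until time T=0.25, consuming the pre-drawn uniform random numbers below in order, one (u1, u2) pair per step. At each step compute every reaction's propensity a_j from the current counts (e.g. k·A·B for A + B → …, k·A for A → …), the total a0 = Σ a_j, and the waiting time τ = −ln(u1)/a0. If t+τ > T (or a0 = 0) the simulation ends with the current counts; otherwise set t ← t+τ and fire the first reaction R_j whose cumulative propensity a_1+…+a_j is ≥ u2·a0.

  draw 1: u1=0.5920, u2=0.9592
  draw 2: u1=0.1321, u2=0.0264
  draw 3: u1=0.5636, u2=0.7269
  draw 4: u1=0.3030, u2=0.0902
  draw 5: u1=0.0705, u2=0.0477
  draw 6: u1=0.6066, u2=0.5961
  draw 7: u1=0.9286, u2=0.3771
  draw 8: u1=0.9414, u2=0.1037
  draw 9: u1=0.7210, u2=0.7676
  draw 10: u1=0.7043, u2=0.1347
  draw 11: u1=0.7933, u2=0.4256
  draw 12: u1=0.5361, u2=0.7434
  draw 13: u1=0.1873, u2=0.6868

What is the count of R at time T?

R at T = 5

t=0.000: B=7 D=3 R=7
Draw 1: a1=1.326, a2=4.452, a3=15.337, a4=9.212, a5=1.122, a0=31.449; τ=−ln(0.5920)/31.449=0.017 → t=0.017; u2·a0=0.9592·31.449=30.166; a1+…+a3=21.115 < 30.166 ≤ a1+…+a4=30.327 → R4 fires; B=8 D=3 R=6
Draw 2: a1=1.326, a2=5.088, a3=15.024, a4=9.024, a5=1.122, a0=31.584; τ=−ln(0.1321)/31.584=0.064 → t=0.081; u2·a0=0.0264·31.584=0.834 ≤ a1=1.326 → R1 fires; B=8 D=4 R=6
Draw 3: a1=1.768, a2=6.784, a3=15.024, a4=9.024, a5=1.496, a0=34.096; τ=−ln(0.5636)/34.096=0.017 → t=0.098; u2·a0=0.7269·34.096=24.784; a1+…+a3=23.576 < 24.784 ≤ a1+…+a4=32.600 → R4 fires; B=9 D=4 R=5
Draw 4: a1=1.768, a2=7.632, a3=14.085, a4=8.460, a5=1.496, a0=33.441; τ=−ln(0.3030)/33.441=0.036 → t=0.133; u2·a0=0.0902·33.441=3.016; a1=1.768 < 3.016 ≤ a1+a2=9.400 → R2 fires; B=10 D=3 R=7
Draw 5: a1=1.326, a2=6.360, a3=21.910, a4=13.160, a5=1.122, a0=43.878; τ=−ln(0.0705)/43.878=0.060 → t=0.194; u2·a0=0.0477·43.878=2.093; a1=1.326 < 2.093 ≤ a1+a2=7.686 → R2 fires; B=11 D=2 R=9
Draw 6: a1=0.884, a2=4.664, a3=30.987, a4=18.612, a5=0.748, a0=55.895; τ=−ln(0.6066)/55.895=0.009 → t=0.203; u2·a0=0.5961·55.895=33.319; a1+a2=5.548 < 33.319 ≤ a1+…+a3=36.535 → R3 fires; B=11 D=2 R=8
Draw 7: a1=0.884, a2=4.664, a3=27.544, a4=16.544, a5=0.748, a0=50.384; τ=−ln(0.9286)/50.384=0.001 → t=0.204; u2·a0=0.3771·50.384=19.000; a1+a2=5.548 < 19.000 ≤ a1+…+a3=33.092 → R3 fires; B=11 D=2 R=7
Draw 8: a1=0.884, a2=4.664, a3=24.101, a4=14.476, a5=0.748, a0=44.873; τ=−ln(0.9414)/44.873=0.001 → t=0.205; u2·a0=0.1037·44.873=4.653; a1=0.884 < 4.653 ≤ a1+a2=5.548 → R2 fires; B=12 D=1 R=9
Draw 9: a1=0.442, a2=2.544, a3=33.804, a4=20.304, a5=0.374, a0=57.468; τ=−ln(0.7210)/57.468=0.006 → t=0.211; u2·a0=0.7676·57.468=44.112; a1+…+a3=36.790 < 44.112 ≤ a1+…+a4=57.094 → R4 fires; B=13 D=1 R=8
Draw 10: a1=0.442, a2=2.756, a3=32.552, a4=19.552, a5=0.374, a0=55.676; τ=−ln(0.7043)/55.676=0.006 → t=0.217; u2·a0=0.1347·55.676=7.500; a1+a2=3.198 < 7.500 ≤ a1+…+a3=35.750 → R3 fires; B=13 D=1 R=7
Draw 11: a1=0.442, a2=2.756, a3=28.483, a4=17.108, a5=0.374, a0=49.163; τ=−ln(0.7933)/49.163=0.005 → t=0.222; u2·a0=0.4256·49.163=20.924; a1+a2=3.198 < 20.924 ≤ a1+…+a3=31.681 → R3 fires; B=13 D=1 R=6
Draw 12: a1=0.442, a2=2.756, a3=24.414, a4=14.664, a5=0.374, a0=42.650; τ=−ln(0.5361)/42.650=0.015 → t=0.237; u2·a0=0.7434·42.650=31.706; a1+…+a3=27.612 < 31.706 ≤ a1+…+a4=42.276 → R4 fires; B=14 D=1 R=5
Draw 13: a1=0.442, a2=2.968, a3=21.910, a4=13.160, a5=0.374, a0=38.854; τ=−ln(0.1873)/38.854=0.043 → t=0.280 > T=0.25: stop.
Read off R at T=0.25: 5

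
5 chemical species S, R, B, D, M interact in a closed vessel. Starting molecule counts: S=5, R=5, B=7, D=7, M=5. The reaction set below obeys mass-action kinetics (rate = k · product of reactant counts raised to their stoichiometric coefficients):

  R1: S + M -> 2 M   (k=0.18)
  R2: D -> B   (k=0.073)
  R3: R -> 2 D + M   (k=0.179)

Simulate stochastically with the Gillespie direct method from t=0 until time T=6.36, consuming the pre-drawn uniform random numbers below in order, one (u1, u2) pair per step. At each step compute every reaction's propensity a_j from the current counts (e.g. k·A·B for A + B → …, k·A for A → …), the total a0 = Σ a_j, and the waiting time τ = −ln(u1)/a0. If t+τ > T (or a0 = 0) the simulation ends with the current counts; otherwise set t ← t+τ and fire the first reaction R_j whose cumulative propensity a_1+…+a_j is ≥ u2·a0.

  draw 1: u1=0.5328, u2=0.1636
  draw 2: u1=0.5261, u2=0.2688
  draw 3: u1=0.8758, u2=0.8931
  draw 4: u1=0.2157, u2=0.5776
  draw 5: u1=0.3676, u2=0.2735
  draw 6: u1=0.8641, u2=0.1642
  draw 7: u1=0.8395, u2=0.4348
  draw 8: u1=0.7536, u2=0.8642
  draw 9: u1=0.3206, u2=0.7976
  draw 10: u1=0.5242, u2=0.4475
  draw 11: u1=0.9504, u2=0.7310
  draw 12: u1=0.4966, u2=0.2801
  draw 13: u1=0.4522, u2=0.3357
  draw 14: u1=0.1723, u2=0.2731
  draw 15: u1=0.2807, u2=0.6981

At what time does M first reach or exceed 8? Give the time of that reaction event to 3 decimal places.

t=0.000: S=5 R=5 B=7 D=7 M=5
Draw 1: a1=4.500, a2=0.511, a3=0.895, a0=5.906; τ=−ln(0.5328)/5.906=0.107 → t=0.107; u2·a0=0.1636·5.906=0.966 ≤ a1=4.500 → R1 fires; S=4 R=5 B=7 D=7 M=6
Draw 2: a1=4.320, a2=0.511, a3=0.895, a0=5.726; τ=−ln(0.5261)/5.726=0.112 → t=0.219; u2·a0=0.2688·5.726=1.539 ≤ a1=4.320 → R1 fires; S=3 R=5 B=7 D=7 M=7
Draw 3: a1=3.780, a2=0.511, a3=0.895, a0=5.186; τ=−ln(0.8758)/5.186=0.026 → t=0.244; u2·a0=0.8931·5.186=4.632; a1+a2=4.291 < 4.632 ≤ a1+…+a3=5.186 → R3 fires; S=3 R=4 B=7 D=9 M=8
Draw 4: a1=4.320, a2=0.657, a3=0.716, a0=5.693; τ=−ln(0.2157)/5.693=0.269 → t=0.514; u2·a0=0.5776·5.693=3.288 ≤ a1=4.320 → R1 fires; S=2 R=4 B=7 D=9 M=9
Draw 5: a1=3.240, a2=0.657, a3=0.716, a0=4.613; τ=−ln(0.3676)/4.613=0.217 → t=0.731; u2·a0=0.2735·4.613=1.262 ≤ a1=3.240 → R1 fires; S=1 R=4 B=7 D=9 M=10
Draw 6: a1=1.800, a2=0.657, a3=0.716, a0=3.173; τ=−ln(0.8641)/3.173=0.046 → t=0.777; u2·a0=0.1642·3.173=0.521 ≤ a1=1.800 → R1 fires; S=0 R=4 B=7 D=9 M=11
Draw 7: a1=0.000, a2=0.657, a3=0.716, a0=1.373; τ=−ln(0.8395)/1.373=0.127 → t=0.904; u2·a0=0.4348·1.373=0.597; a1=0.000 < 0.597 ≤ a1+a2=0.657 → R2 fires; S=0 R=4 B=8 D=8 M=11
Draw 8: a1=0.000, a2=0.584, a3=0.716, a0=1.300; τ=−ln(0.7536)/1.300=0.218 → t=1.122; u2·a0=0.8642·1.300=1.123; a1+a2=0.584 < 1.123 ≤ a1+…+a3=1.300 → R3 fires; S=0 R=3 B=8 D=10 M=12
Draw 9: a1=0.000, a2=0.730, a3=0.537, a0=1.267; τ=−ln(0.3206)/1.267=0.898 → t=2.020; u2·a0=0.7976·1.267=1.011; a1+a2=0.730 < 1.011 ≤ a1+…+a3=1.267 → R3 fires; S=0 R=2 B=8 D=12 M=13
Draw 10: a1=0.000, a2=0.876, a3=0.358, a0=1.234; τ=−ln(0.5242)/1.234=0.523 → t=2.543; u2·a0=0.4475·1.234=0.552; a1=0.000 < 0.552 ≤ a1+a2=0.876 → R2 fires; S=0 R=2 B=9 D=11 M=13
Draw 11: a1=0.000, a2=0.803, a3=0.358, a0=1.161; τ=−ln(0.9504)/1.161=0.044 → t=2.587; u2·a0=0.7310·1.161=0.849; a1+a2=0.803 < 0.849 ≤ a1+…+a3=1.161 → R3 fires; S=0 R=1 B=9 D=13 M=14
Draw 12: a1=0.000, a2=0.949, a3=0.179, a0=1.128; τ=−ln(0.4966)/1.128=0.621 → t=3.207; u2·a0=0.2801·1.128=0.316; a1=0.000 < 0.316 ≤ a1+a2=0.949 → R2 fires; S=0 R=1 B=10 D=12 M=14
Draw 13: a1=0.000, a2=0.876, a3=0.179, a0=1.055; τ=−ln(0.4522)/1.055=0.752 → t=3.960; u2·a0=0.3357·1.055=0.354; a1=0.000 < 0.354 ≤ a1+a2=0.876 → R2 fires; S=0 R=1 B=11 D=11 M=14
Draw 14: a1=0.000, a2=0.803, a3=0.179, a0=0.982; τ=−ln(0.1723)/0.982=1.791 → t=5.750; u2·a0=0.2731·0.982=0.268; a1=0.000 < 0.268 ≤ a1+a2=0.803 → R2 fires; S=0 R=1 B=12 D=10 M=14
Draw 15: a1=0.000, a2=0.730, a3=0.179, a0=0.909; τ=−ln(0.2807)/0.909=1.398 → t=7.148 > T=6.36: stop.
M first becomes ≥ 8 when it reaches 8 at the event at t=0.244.

Threshold first reached at t = 0.244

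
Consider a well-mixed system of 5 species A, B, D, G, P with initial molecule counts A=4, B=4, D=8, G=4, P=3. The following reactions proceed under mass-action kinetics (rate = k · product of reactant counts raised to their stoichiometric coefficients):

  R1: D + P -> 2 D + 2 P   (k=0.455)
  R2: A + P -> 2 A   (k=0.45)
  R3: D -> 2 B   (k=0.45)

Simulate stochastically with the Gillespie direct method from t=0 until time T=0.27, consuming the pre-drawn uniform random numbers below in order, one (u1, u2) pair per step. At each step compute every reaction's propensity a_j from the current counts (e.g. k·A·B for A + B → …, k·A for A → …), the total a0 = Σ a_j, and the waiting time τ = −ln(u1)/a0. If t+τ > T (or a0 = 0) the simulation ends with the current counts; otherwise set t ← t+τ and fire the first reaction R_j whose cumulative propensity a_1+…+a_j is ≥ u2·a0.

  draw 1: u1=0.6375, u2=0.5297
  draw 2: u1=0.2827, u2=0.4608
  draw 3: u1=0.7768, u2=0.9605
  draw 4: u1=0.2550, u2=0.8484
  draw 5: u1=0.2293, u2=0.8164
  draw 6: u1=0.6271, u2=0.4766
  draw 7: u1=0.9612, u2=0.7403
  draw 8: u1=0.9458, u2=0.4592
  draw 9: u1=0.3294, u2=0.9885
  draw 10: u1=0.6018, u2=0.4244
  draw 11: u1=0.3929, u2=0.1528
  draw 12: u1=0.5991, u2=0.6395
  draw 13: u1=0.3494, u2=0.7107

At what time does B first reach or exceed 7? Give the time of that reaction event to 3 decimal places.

Threshold first reached at t = 0.218

t=0.000: A=4 B=4 D=8 G=4 P=3
Draw 1: a1=10.920, a2=5.400, a3=3.600, a0=19.920; τ=−ln(0.6375)/19.920=0.023 → t=0.023; u2·a0=0.5297·19.920=10.552 ≤ a1=10.920 → R1 fires; A=4 B=4 D=9 G=4 P=4
Draw 2: a1=16.380, a2=7.200, a3=4.050, a0=27.630; τ=−ln(0.2827)/27.630=0.046 → t=0.068; u2·a0=0.4608·27.630=12.732 ≤ a1=16.380 → R1 fires; A=4 B=4 D=10 G=4 P=5
Draw 3: a1=22.750, a2=9.000, a3=4.500, a0=36.250; τ=−ln(0.7768)/36.250=0.007 → t=0.075; u2·a0=0.9605·36.250=34.818; a1+a2=31.750 < 34.818 ≤ a1+…+a3=36.250 → R3 fires; A=4 B=6 D=9 G=4 P=5
Draw 4: a1=20.475, a2=9.000, a3=4.050, a0=33.525; τ=−ln(0.2550)/33.525=0.041 → t=0.116; u2·a0=0.8484·33.525=28.443; a1=20.475 < 28.443 ≤ a1+a2=29.475 → R2 fires; A=5 B=6 D=9 G=4 P=4
Draw 5: a1=16.380, a2=9.000, a3=4.050, a0=29.430; τ=−ln(0.2293)/29.430=0.050 → t=0.166; u2·a0=0.8164·29.430=24.027; a1=16.380 < 24.027 ≤ a1+a2=25.380 → R2 fires; A=6 B=6 D=9 G=4 P=3
Draw 6: a1=12.285, a2=8.100, a3=4.050, a0=24.435; τ=−ln(0.6271)/24.435=0.019 → t=0.185; u2·a0=0.4766·24.435=11.646 ≤ a1=12.285 → R1 fires; A=6 B=6 D=10 G=4 P=4
Draw 7: a1=18.200, a2=10.800, a3=4.500, a0=33.500; τ=−ln(0.9612)/33.500=0.001 → t=0.186; u2·a0=0.7403·33.500=24.800; a1=18.200 < 24.800 ≤ a1+a2=29.000 → R2 fires; A=7 B=6 D=10 G=4 P=3
Draw 8: a1=13.650, a2=9.450, a3=4.500, a0=27.600; τ=−ln(0.9458)/27.600=0.002 → t=0.188; u2·a0=0.4592·27.600=12.674 ≤ a1=13.650 → R1 fires; A=7 B=6 D=11 G=4 P=4
Draw 9: a1=20.020, a2=12.600, a3=4.950, a0=37.570; τ=−ln(0.3294)/37.570=0.030 → t=0.218; u2·a0=0.9885·37.570=37.138; a1+a2=32.620 < 37.138 ≤ a1+…+a3=37.570 → R3 fires; A=7 B=8 D=10 G=4 P=4
Draw 10: a1=18.200, a2=12.600, a3=4.500, a0=35.300; τ=−ln(0.6018)/35.300=0.014 → t=0.232; u2·a0=0.4244·35.300=14.981 ≤ a1=18.200 → R1 fires; A=7 B=8 D=11 G=4 P=5
Draw 11: a1=25.025, a2=15.750, a3=4.950, a0=45.725; τ=−ln(0.3929)/45.725=0.020 → t=0.253; u2·a0=0.1528·45.725=6.987 ≤ a1=25.025 → R1 fires; A=7 B=8 D=12 G=4 P=6
Draw 12: a1=32.760, a2=18.900, a3=5.400, a0=57.060; τ=−ln(0.5991)/57.060=0.009 → t=0.262; u2·a0=0.6395·57.060=36.490; a1=32.760 < 36.490 ≤ a1+a2=51.660 → R2 fires; A=8 B=8 D=12 G=4 P=5
Draw 13: a1=27.300, a2=18.000, a3=5.400, a0=50.700; τ=−ln(0.3494)/50.700=0.021 → t=0.282 > T=0.27: stop.
B first becomes ≥ 7 when it reaches 8 at the event at t=0.218.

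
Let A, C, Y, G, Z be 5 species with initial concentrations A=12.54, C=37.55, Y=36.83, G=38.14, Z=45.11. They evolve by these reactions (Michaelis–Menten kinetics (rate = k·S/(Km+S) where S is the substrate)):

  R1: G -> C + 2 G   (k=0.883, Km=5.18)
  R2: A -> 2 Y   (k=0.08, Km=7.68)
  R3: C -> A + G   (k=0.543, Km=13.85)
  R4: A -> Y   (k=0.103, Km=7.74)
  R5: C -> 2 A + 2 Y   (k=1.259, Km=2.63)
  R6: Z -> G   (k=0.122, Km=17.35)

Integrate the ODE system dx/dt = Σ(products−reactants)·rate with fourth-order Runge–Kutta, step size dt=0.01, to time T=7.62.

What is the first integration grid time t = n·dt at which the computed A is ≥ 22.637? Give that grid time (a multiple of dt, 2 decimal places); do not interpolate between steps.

RK4 with dt=0.01: 762 steps to T=7.62. Trajectory (selected grid times):
t=0.00: A=12.54 C=37.55 Y=36.83 G=38.14 Z=45.11
t=0.85: A=14.78 C=36.88 Y=38.97 G=39.21 Z=45.04
t=1.69: A=16.98 C=36.21 Y=41.09 G=40.27 Z=44.96
t=2.54: A=19.19 C=35.55 Y=43.24 G=41.35 Z=44.89
t=3.39: A=21.40 C=34.89 Y=45.40 G=42.42 Z=44.81
t=3.86: A=22.62 C=34.53 Y=46.59 G=43.02 Z=44.77
t=3.87: A=22.65 C=34.52 Y=46.62 G=43.03 Z=44.77
t=4.23: A=23.58 C=34.25 Y=47.53 G=43.48 Z=44.74
t=5.08: A=25.78 C=33.60 Y=49.68 G=44.56 Z=44.66
t=5.93: A=27.97 C=32.95 Y=51.84 G=45.63 Z=44.59
t=6.77: A=30.12 C=32.32 Y=53.97 G=46.69 Z=44.51
t=7.62: A=32.30 C=31.68 Y=56.13 G=47.76 Z=44.44
A(3.86)=22.624 < 22.637 but A(3.87)=22.650 ≥ 22.637, so the first grid time is t=3.87.

Threshold first reached at t = 3.87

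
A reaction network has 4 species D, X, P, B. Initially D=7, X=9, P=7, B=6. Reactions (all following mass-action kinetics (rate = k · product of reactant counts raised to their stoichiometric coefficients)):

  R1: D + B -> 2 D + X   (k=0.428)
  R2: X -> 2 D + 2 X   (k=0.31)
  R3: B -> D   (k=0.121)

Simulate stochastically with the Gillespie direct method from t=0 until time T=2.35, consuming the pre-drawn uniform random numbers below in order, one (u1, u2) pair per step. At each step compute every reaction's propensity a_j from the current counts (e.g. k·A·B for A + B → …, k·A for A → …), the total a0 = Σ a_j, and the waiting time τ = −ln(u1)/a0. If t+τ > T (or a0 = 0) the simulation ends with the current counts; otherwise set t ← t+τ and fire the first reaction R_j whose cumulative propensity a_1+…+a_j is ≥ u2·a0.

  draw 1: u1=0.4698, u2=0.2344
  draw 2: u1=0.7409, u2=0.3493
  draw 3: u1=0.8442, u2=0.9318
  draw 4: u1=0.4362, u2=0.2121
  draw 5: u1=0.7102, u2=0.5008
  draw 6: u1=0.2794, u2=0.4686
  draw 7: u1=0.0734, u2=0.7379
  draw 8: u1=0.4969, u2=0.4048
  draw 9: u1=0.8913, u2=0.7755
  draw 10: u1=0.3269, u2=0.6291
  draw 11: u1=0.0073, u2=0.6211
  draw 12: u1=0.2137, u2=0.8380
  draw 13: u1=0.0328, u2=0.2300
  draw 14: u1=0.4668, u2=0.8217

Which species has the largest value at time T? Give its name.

Dominant species at T: D

t=0.000: D=7 X=9 P=7 B=6
Draw 1: a1=17.976, a2=2.790, a3=0.726, a0=21.492; τ=−ln(0.4698)/21.492=0.035 → t=0.035; u2·a0=0.2344·21.492=5.038 ≤ a1=17.976 → R1 fires; D=8 X=10 P=7 B=5
Draw 2: a1=17.120, a2=3.100, a3=0.605, a0=20.825; τ=−ln(0.7409)/20.825=0.014 → t=0.050; u2·a0=0.3493·20.825=7.274 ≤ a1=17.120 → R1 fires; D=9 X=11 P=7 B=4
Draw 3: a1=15.408, a2=3.410, a3=0.484, a0=19.302; τ=−ln(0.8442)/19.302=0.009 → t=0.058; u2·a0=0.9318·19.302=17.986; a1=15.408 < 17.986 ≤ a1+a2=18.818 → R2 fires; D=11 X=12 P=7 B=4
Draw 4: a1=18.832, a2=3.720, a3=0.484, a0=23.036; τ=−ln(0.4362)/23.036=0.036 → t=0.094; u2·a0=0.2121·23.036=4.886 ≤ a1=18.832 → R1 fires; D=12 X=13 P=7 B=3
Draw 5: a1=15.408, a2=4.030, a3=0.363, a0=19.801; τ=−ln(0.7102)/19.801=0.017 → t=0.112; u2·a0=0.5008·19.801=9.916 ≤ a1=15.408 → R1 fires; D=13 X=14 P=7 B=2
Draw 6: a1=11.128, a2=4.340, a3=0.242, a0=15.710; τ=−ln(0.2794)/15.710=0.081 → t=0.193; u2·a0=0.4686·15.710=7.362 ≤ a1=11.128 → R1 fires; D=14 X=15 P=7 B=1
Draw 7: a1=5.992, a2=4.650, a3=0.121, a0=10.763; τ=−ln(0.0734)/10.763=0.243 → t=0.435; u2·a0=0.7379·10.763=7.942; a1=5.992 < 7.942 ≤ a1+a2=10.642 → R2 fires; D=16 X=16 P=7 B=1
Draw 8: a1=6.848, a2=4.960, a3=0.121, a0=11.929; τ=−ln(0.4969)/11.929=0.059 → t=0.494; u2·a0=0.4048·11.929=4.829 ≤ a1=6.848 → R1 fires; D=17 X=17 P=7 B=0
Draw 9: a1=0.000, a2=5.270, a3=0.000, a0=5.270; τ=−ln(0.8913)/5.270=0.022 → t=0.516; u2·a0=0.7755·5.270=4.087; a1=0.000 < 4.087 ≤ a1+a2=5.270 → R2 fires; D=19 X=18 P=7 B=0
Draw 10: a1=0.000, a2=5.580, a3=0.000, a0=5.580; τ=−ln(0.3269)/5.580=0.200 → t=0.716; u2·a0=0.6291·5.580=3.510; a1=0.000 < 3.510 ≤ a1+a2=5.580 → R2 fires; D=21 X=19 P=7 B=0
Draw 11: a1=0.000, a2=5.890, a3=0.000, a0=5.890; τ=−ln(0.0073)/5.890=0.835 → t=1.552; u2·a0=0.6211·5.890=3.658; a1=0.000 < 3.658 ≤ a1+a2=5.890 → R2 fires; D=23 X=20 P=7 B=0
Draw 12: a1=0.000, a2=6.200, a3=0.000, a0=6.200; τ=−ln(0.2137)/6.200=0.249 → t=1.800; u2·a0=0.8380·6.200=5.196; a1=0.000 < 5.196 ≤ a1+a2=6.200 → R2 fires; D=25 X=21 P=7 B=0
Draw 13: a1=0.000, a2=6.510, a3=0.000, a0=6.510; τ=−ln(0.0328)/6.510=0.525 → t=2.325; u2·a0=0.2300·6.510=1.497; a1=0.000 < 1.497 ≤ a1+a2=6.510 → R2 fires; D=27 X=22 P=7 B=0
Draw 14: a1=0.000, a2=6.820, a3=0.000, a0=6.820; τ=−ln(0.4668)/6.820=0.112 → t=2.437 > T=2.35: stop.
At T=2.35: D=27 X=22 P=7 B=0; the largest is D.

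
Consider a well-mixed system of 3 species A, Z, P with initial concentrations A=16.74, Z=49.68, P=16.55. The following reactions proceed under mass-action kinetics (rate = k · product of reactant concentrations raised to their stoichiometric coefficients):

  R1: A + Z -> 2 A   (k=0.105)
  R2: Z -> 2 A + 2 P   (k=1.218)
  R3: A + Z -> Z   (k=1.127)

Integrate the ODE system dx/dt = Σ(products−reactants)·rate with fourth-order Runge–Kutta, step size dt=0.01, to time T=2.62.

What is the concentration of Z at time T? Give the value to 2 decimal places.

Z at T = 1.03

RK4 with dt=0.01: 262 steps to T=2.62. Trajectory (selected grid times):
t=0.00: A=16.74 Z=49.68 P=16.55
t=0.29: A=2.38 Z=31.46 P=44.33
t=0.58: A=2.38 Z=20.55 P=62.43
t=0.87: A=2.38 Z=13.42 P=74.25
t=1.16: A=2.38 Z=8.77 P=81.98
t=1.46: A=2.38 Z=5.65 P=87.16
t=1.75: A=2.38 Z=3.69 P=90.41
t=2.04: A=2.38 Z=2.41 P=92.53
t=2.33: A=2.38 Z=1.57 P=93.92
t=2.62: A=2.38 Z=1.03 P=94.82
Read off Z at T=2.62: 1.03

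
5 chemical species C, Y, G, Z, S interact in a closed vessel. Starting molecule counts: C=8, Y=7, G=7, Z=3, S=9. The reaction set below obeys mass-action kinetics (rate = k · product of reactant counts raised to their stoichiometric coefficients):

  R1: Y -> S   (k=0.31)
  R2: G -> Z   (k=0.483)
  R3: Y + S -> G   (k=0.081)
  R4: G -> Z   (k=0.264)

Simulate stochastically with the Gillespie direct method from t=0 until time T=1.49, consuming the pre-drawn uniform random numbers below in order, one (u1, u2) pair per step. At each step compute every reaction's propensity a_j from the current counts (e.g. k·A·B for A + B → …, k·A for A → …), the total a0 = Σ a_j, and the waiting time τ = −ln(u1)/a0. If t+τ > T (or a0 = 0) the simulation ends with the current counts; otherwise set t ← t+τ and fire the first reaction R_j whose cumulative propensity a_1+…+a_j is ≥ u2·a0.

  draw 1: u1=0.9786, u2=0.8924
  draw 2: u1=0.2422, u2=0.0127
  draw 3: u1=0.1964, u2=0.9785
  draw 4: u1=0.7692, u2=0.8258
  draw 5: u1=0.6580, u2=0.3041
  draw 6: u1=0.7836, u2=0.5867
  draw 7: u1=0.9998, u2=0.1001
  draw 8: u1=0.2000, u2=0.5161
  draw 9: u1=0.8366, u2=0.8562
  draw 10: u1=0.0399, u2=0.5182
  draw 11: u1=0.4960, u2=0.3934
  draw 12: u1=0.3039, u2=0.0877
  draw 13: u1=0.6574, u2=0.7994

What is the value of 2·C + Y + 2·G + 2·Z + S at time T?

Check how each reaction changes W = 2·C + Y + 2·G + 2·Z + S (weight of products minus weight of reactants):
R1: Y -> S: (1·1) − (1·1) = 1 − 1 = 0
R2: G -> Z: (2·1) − (2·1) = 2 − 2 = 0
R3: Y + S -> G: (2·1) − (1·1 + 1·1) = 2 − 2 = 0
R4: G -> Z: (2·1) − (2·1) = 2 − 2 = 0
Every reaction leaves W unchanged, so W is conserved and no simulation is needed: W(T) = W(0) = 2·8 + 7 + 2·7 + 2·3 + 9 = 52

Value at T = 52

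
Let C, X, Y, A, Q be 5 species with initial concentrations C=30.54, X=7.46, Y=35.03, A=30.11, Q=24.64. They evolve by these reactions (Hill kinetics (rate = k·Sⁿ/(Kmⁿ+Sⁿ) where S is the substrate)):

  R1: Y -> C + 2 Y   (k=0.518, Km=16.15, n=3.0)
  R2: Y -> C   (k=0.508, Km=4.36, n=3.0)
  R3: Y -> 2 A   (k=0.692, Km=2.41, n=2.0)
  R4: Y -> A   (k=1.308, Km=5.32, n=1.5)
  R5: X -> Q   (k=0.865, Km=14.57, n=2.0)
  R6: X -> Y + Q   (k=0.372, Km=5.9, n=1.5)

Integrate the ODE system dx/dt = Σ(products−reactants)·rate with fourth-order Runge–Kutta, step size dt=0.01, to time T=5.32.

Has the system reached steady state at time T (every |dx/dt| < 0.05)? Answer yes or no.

RK4 with dt=0.01: 532 steps to T=5.32. Trajectory (selected grid times):
t=0.00: C=30.54 X=7.46 Y=35.03 A=30.11 Q=24.64
t=0.59: C=31.12 X=7.23 Y=34.00 A=31.65 Q=24.87
t=1.18: C=31.69 X=7.01 Y=32.97 A=33.19 Q=25.09
t=1.77: C=32.26 X=6.79 Y=31.94 A=34.72 Q=25.31
t=2.36: C=32.83 X=6.58 Y=30.90 A=36.26 Q=25.52
t=2.96: C=33.40 X=6.38 Y=29.84 A=37.81 Q=25.72
t=3.55: C=33.96 X=6.18 Y=28.80 A=39.34 Q=25.92
t=4.14: C=34.52 X=5.99 Y=27.75 A=40.87 Q=26.11
t=4.73: C=35.07 X=5.81 Y=26.70 A=42.39 Q=26.29
t=5.32: C=35.62 X=5.64 Y=25.64 A=43.90 Q=26.46
Rates at T: R1=0.4145, R2=0.5055, R3=0.6859, R4=1.1951, R5=0.1126, R6=0.1796
dx/dt at T (Σ net stoichiometry × rate): C=+0.9200, X=-0.2922, Y=-1.7925, A=+2.5670, Q=+0.2922
Largest |dx/dt| is |+2.5670| (A) ≥ 0.05 → not steady.

Steady state at T: no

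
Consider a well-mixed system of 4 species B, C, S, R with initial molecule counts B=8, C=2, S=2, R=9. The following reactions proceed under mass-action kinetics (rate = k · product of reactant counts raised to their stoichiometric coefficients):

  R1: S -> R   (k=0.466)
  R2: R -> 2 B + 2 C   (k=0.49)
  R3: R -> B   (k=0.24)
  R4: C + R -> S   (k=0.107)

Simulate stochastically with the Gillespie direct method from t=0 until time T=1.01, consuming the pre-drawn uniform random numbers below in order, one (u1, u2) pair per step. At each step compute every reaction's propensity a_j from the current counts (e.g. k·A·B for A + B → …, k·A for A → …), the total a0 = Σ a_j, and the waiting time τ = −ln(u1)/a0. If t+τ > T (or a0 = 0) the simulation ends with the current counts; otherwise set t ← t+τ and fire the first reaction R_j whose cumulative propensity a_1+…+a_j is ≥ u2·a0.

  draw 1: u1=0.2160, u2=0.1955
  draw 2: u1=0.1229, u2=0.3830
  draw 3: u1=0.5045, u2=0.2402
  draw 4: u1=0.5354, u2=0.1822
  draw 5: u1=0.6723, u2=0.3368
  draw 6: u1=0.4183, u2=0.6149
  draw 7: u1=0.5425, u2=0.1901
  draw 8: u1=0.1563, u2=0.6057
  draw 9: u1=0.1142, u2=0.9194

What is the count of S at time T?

S at T = 3

t=0.000: B=8 C=2 S=2 R=9
Draw 1: a1=0.932, a2=4.410, a3=2.160, a4=1.926, a0=9.428; τ=−ln(0.2160)/9.428=0.163 → t=0.163; u2·a0=0.1955·9.428=1.843; a1=0.932 < 1.843 ≤ a1+a2=5.342 → R2 fires; B=10 C=4 S=2 R=8
Draw 2: a1=0.932, a2=3.920, a3=1.920, a4=3.424, a0=10.196; τ=−ln(0.1229)/10.196=0.206 → t=0.368; u2·a0=0.3830·10.196=3.905; a1=0.932 < 3.905 ≤ a1+a2=4.852 → R2 fires; B=12 C=6 S=2 R=7
Draw 3: a1=0.932, a2=3.430, a3=1.680, a4=4.494, a0=10.536; τ=−ln(0.5045)/10.536=0.065 → t=0.433; u2·a0=0.2402·10.536=2.531; a1=0.932 < 2.531 ≤ a1+a2=4.362 → R2 fires; B=14 C=8 S=2 R=6
Draw 4: a1=0.932, a2=2.940, a3=1.440, a4=5.136, a0=10.448; τ=−ln(0.5354)/10.448=0.060 → t=0.493; u2·a0=0.1822·10.448=1.904; a1=0.932 < 1.904 ≤ a1+a2=3.872 → R2 fires; B=16 C=10 S=2 R=5
Draw 5: a1=0.932, a2=2.450, a3=1.200, a4=5.350, a0=9.932; τ=−ln(0.6723)/9.932=0.040 → t=0.533; u2·a0=0.3368·9.932=3.345; a1=0.932 < 3.345 ≤ a1+a2=3.382 → R2 fires; B=18 C=12 S=2 R=4
Draw 6: a1=0.932, a2=1.960, a3=0.960, a4=5.136, a0=8.988; τ=−ln(0.4183)/8.988=0.097 → t=0.630; u2·a0=0.6149·8.988=5.527; a1+…+a3=3.852 < 5.527 ≤ a1+…+a4=8.988 → R4 fires; B=18 C=11 S=3 R=3
Draw 7: a1=1.398, a2=1.470, a3=0.720, a4=3.531, a0=7.119; τ=−ln(0.5425)/7.119=0.086 → t=0.716; u2·a0=0.1901·7.119=1.353 ≤ a1=1.398 → R1 fires; B=18 C=11 S=2 R=4
Draw 8: a1=0.932, a2=1.960, a3=0.960, a4=4.708, a0=8.560; τ=−ln(0.1563)/8.560=0.217 → t=0.933; u2·a0=0.6057·8.560=5.185; a1+…+a3=3.852 < 5.185 ≤ a1+…+a4=8.560 → R4 fires; B=18 C=10 S=3 R=3
Draw 9: a1=1.398, a2=1.470, a3=0.720, a4=3.210, a0=6.798; τ=−ln(0.1142)/6.798=0.319 → t=1.252 > T=1.01: stop.
Read off S at T=1.01: 3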